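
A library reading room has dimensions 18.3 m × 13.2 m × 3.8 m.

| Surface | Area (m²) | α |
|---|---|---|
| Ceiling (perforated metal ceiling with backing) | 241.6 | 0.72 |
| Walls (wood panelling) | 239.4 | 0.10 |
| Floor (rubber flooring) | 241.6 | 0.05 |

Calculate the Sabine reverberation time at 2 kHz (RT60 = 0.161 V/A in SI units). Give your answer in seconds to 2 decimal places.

0.70 seconds

Equivalent absorption area: A = 241.6×0.72 + 239.4×0.10 + 241.6×0.05 = 209.972 m².
V = 18.3·13.2·3.8 = 917.928 m³.
Sabine: RT60 = 0.161 × 917.928 / 209.972 = 0.70 s.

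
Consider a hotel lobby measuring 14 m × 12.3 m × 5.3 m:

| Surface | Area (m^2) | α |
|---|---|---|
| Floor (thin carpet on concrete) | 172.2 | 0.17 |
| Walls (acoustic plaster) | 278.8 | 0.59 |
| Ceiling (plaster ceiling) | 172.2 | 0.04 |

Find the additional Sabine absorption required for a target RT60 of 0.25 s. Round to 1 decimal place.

Total absorption A₁ = 172.2×0.17 + 278.8×0.59 + 172.2×0.04
  = 29.274 + 164.492 + 6.888 = 200.654 m^2 sabins.
For T = 0.25 s, need A₂ = 0.161·V/T = 0.161·912.66/0.25 = 587.753 sabins.
Additional absorption ΔA = 587.753 − 200.654 = 387.1 sabins.

387.1 sabins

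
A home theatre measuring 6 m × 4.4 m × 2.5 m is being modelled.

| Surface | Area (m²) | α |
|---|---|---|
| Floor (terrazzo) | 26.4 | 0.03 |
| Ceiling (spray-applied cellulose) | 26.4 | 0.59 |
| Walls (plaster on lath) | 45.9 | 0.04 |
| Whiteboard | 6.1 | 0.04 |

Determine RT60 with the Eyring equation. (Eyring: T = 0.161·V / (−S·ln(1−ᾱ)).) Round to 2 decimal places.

Total surface area S = 26.4 + 26.4 + 45.9 + 6.1 = 104.8 m².
Absorption A = 26.4×0.03 + 26.4×0.59 + 45.9×0.04 + 6.1×0.04 = 18.448 sabins.
ᾱ = 18.448 / 104.8 = 0.1760.
−S·ln(1−ᾱ) = −104.8 × ln(1 − 0.1760) = 20.288.
V = 6 × 4.4 × 2.5 = 66 m³.
T = 0.161·V/[−S·ln(1−ᾱ)] = 0.161·66/20.288 = 0.52 s.

0.52 sec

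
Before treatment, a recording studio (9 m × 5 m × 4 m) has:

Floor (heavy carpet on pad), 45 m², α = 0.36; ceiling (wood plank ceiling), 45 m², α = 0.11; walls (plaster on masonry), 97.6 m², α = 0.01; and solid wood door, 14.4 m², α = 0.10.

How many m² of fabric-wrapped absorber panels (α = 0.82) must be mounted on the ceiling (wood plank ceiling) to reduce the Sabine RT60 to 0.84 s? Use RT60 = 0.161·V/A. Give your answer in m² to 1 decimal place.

15.4

Total absorption A₁ = 45×0.36 + 45×0.11 + 97.6×0.01 + 14.4×0.10
  = 16.200 + 4.950 + 0.976 + 1.440 = 23.566 m² sabins.
Required A₂ = 0.161·180/0.84 = 34.500 sabins.
ΔA needed = 34.500 − 23.566 = 10.934 sabins.
Net gain per m²: Δα = 0.82 − 0.11 = 0.71.
Panel area = 10.934 / 0.71 = 15.4 m².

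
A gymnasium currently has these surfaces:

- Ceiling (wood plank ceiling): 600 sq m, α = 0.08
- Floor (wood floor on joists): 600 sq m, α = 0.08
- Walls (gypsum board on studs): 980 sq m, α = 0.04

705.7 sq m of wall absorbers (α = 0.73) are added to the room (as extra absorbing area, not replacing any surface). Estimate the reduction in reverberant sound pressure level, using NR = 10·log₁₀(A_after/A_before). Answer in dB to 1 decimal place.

6.8 dB

Summing Sᵢαᵢ: 48.000 + 48.000 + 39.200 → A_before = 135.200 sabins.
Treatment contributes 705.7·0.73 = 515.161 sabins.
New total A_after = 650.361 sabins.
NR = 10·log₁₀(650.361/135.200) = 6.8 dB.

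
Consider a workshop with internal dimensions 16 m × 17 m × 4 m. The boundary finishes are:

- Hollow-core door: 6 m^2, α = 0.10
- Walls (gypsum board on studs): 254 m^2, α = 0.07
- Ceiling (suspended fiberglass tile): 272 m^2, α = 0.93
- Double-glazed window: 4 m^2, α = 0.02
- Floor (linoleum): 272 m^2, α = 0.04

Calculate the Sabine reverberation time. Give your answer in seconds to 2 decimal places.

Total absorption A = 6×0.10 + 254×0.07 + 272×0.93 + 4×0.02 + 272×0.04
  = 0.600 + 17.780 + 252.960 + 0.080 + 10.880 = 282.300 m^2 sabins.
Room volume: 1088 m³.
Sabine: RT60 = 0.161 × 1088 / 282.300 = 0.62 s.

0.62 s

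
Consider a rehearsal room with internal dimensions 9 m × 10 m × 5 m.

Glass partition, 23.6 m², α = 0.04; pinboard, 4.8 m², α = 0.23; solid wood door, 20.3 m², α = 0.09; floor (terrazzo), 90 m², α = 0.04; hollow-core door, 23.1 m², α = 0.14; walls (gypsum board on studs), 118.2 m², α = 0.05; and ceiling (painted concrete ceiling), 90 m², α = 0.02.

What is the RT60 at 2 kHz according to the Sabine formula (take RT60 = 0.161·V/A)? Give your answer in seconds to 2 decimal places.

3.93 seconds

Summing Sᵢαᵢ: 0.944 + 1.104 + 1.827 + 3.600 + 3.234 + 5.910 + 1.800 → A = 18.419 sabins.
Volume V = 9 × 10 × 5 = 450 m³.
RT60 = 0.161 · V / A = 0.161 × 450 / 18.419 = 3.93 s.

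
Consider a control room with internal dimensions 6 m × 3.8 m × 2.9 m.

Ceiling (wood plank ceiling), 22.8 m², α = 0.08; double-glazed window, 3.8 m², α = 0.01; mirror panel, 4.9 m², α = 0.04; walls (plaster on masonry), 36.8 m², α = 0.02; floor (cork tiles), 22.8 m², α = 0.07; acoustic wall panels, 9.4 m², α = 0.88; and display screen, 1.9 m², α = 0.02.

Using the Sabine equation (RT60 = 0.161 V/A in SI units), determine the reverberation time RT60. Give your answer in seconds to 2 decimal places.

Equivalent absorption area: A = 22.8×0.08 + 3.8×0.01 + 4.9×0.04 + 36.8×0.02 + 22.8×0.07 + 9.4×0.88 + 1.9×0.02 = 12.700 m².
V = 6·3.8·2.9 = 66.12 m³.
Sabine: RT60 = 0.161 × 66.12 / 12.700 = 0.84 s.

0.84 sec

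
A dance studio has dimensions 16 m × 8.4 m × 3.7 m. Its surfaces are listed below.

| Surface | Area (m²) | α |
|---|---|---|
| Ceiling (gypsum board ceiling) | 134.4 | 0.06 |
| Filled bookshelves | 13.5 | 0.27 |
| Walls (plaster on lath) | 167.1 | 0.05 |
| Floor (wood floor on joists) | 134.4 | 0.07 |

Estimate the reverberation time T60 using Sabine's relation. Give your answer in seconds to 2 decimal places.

2.72 s

Equivalent absorption area: A = 134.4×0.06 + 13.5×0.27 + 167.1×0.05 + 134.4×0.07 = 29.472 m².
Volume V = 16 × 8.4 × 3.7 = 497.28 m³.
T = 0.161 V/A = 0.161·497.28/29.472 = 2.72 s.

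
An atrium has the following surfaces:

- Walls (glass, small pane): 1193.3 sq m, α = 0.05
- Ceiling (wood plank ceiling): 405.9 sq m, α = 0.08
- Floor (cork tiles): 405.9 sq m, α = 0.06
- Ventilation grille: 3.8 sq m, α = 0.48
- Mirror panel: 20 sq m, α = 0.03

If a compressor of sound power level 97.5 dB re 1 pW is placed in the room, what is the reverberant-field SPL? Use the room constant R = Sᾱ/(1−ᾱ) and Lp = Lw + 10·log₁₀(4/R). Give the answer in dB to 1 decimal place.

A = 118.915 sabins; S = 2028.9 sq m.
ᾱ = 118.915/2028.9 = 0.0586; R = Sᾱ/(1−ᾱ) = 118.915/(1−0.0586) = 126.317 sq m.
Lp = Lw + 10 log₁₀(4/R) = 97.5 -14.99 = 82.5 dB.

82.5 dB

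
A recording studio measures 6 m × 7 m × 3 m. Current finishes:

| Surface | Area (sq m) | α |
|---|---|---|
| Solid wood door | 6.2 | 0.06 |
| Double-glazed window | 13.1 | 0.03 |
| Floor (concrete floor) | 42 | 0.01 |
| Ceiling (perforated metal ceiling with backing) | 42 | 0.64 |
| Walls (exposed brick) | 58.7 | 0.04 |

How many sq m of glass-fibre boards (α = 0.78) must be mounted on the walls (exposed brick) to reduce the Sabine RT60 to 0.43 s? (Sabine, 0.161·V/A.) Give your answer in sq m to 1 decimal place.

22.7

Total absorption A₁ = 6.2*0.06 + 13.1*0.03 + 42*0.01 + 42*0.64 + 58.7*0.04
  = 0.372 + 0.393 + 0.420 + 26.880 + 2.348 = 30.413 sq m sabins.
Required A₂ = 0.161·126/0.43 = 47.177 sabins.
Absorption to add: 47.177 − 30.413 = 16.764 sabins.
Net gain per sq m: Δα = 0.78 − 0.04 = 0.74.
Area = ΔA/Δα = 16.764/0.74 = 22.7 sq m.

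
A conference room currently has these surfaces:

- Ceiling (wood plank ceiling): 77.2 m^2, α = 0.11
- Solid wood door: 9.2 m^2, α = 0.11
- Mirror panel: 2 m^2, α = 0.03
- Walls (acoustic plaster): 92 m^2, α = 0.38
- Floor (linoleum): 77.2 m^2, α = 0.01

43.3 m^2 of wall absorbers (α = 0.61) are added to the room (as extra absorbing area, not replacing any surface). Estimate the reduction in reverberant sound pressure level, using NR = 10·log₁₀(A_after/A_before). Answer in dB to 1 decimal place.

Equivalent absorption area: A_before = 77.2×0.11 + 9.2×0.11 + 2×0.03 + 92×0.38 + 77.2×0.01 = 45.296 m^2.
Added absorption = 43.3 × 0.61 = 26.413 sabins.
New total A_after = 71.709 sabins.
NR = 10·log₁₀(71.709/45.296) = 2.0 dB.

2.0 dB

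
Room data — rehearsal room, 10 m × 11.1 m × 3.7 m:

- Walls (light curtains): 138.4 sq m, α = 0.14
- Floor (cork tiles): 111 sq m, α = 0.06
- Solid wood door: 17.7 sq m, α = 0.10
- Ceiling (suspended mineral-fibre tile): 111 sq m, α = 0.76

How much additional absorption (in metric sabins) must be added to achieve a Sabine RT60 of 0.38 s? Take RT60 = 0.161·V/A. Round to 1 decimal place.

Equivalent absorption area: A₁ = 138.4·0.14 + 111·0.06 + 17.7·0.10 + 111·0.76 = 112.166 sq m.
For T = 0.38 s, need A₂ = 0.161·V/T = 0.161·410.7/0.38 = 174.007 sabins.
Additional absorption ΔA = 174.007 − 112.166 = 61.8 sabins.

61.8 sabins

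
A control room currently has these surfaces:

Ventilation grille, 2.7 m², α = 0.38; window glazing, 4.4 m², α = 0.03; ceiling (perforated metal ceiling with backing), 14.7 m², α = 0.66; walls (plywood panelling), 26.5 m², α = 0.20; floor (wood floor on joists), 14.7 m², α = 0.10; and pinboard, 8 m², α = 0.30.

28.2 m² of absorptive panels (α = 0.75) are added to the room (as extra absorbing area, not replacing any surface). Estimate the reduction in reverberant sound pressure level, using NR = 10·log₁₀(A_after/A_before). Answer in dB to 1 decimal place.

3.1 dB

A_before = Σ Sᵢαᵢ = 2.7·0.38 + 4.4·0.03 + 14.7·0.66 + 26.5·0.20 + 14.7·0.10 + 8·0.30 = 20.030 sabins.
Treatment contributes 28.2·0.75 = 21.150 sabins.
A_after = 20.030 + 21.150 = 41.180 sabins.
NR = 10·log₁₀(41.180/20.030) = 3.1 dB.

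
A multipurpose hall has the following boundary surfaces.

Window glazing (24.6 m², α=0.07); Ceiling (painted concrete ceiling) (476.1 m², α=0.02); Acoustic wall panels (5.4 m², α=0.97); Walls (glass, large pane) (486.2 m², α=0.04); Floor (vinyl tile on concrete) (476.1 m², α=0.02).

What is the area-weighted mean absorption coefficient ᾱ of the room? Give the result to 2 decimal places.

Total surface area S = 1468.4 m².
Weighted sum Σ Sα = 45.452.
ᾱ = 45.452 / 1468.4 = 0.03.

0.03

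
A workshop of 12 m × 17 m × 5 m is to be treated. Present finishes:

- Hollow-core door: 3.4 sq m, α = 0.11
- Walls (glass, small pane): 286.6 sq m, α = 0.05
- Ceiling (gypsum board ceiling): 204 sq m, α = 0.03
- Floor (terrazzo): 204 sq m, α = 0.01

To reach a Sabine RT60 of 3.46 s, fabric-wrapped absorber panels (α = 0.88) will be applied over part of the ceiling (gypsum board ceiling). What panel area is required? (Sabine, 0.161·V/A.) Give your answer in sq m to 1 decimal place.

28.9

Equivalent absorption area: A₁ = 3.4·0.11 + 286.6·0.05 + 204·0.03 + 204·0.01 = 22.864 sq m.
V = 1020 m³. Target absorption A₂ = 0.161 × 1020 / 3.46 = 47.462 sabins.
ΔA needed = 47.462 − 22.864 = 24.598 sabins.
Net gain per sq m: Δα = 0.88 − 0.03 = 0.85.
Area = ΔA/Δα = 24.598/0.85 = 28.9 sq m.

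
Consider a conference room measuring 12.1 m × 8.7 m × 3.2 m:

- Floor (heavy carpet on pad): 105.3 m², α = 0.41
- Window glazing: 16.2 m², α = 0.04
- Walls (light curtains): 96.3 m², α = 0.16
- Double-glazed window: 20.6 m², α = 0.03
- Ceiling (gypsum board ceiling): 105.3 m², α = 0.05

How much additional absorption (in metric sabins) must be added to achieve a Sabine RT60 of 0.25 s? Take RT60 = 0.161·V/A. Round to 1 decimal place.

A₁ = Σ Sᵢαᵢ = 105.3*0.41 + 16.2*0.04 + 96.3*0.16 + 20.6*0.03 + 105.3*0.05 = 65.112 sabins.
V = 336.864 m³. Required absorption A₂ = 0.161 × 336.864 / 0.25 = 216.940 sabins.
Additional absorption ΔA = 216.940 − 65.112 = 151.8 sabins.

151.8 sabins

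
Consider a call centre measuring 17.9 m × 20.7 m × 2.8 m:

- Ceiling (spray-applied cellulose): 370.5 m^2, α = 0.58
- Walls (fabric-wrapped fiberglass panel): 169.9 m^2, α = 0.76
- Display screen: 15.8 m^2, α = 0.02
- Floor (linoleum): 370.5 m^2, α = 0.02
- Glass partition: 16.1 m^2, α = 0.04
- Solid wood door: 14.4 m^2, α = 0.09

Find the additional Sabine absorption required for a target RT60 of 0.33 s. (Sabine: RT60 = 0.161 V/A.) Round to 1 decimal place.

152.5 sabins

Equivalent absorption area: A₁ = 370.5·0.58 + 169.9·0.76 + 15.8·0.02 + 370.5·0.02 + 16.1·0.04 + 14.4·0.09 = 353.680 m^2.
Target A₂ = 0.161·1037.484/0.33 = 506.166 sabins (V = 1037.484 m³).
ΔA = A₂ − A₁ = 506.166 − 353.680 = 152.5 sabins.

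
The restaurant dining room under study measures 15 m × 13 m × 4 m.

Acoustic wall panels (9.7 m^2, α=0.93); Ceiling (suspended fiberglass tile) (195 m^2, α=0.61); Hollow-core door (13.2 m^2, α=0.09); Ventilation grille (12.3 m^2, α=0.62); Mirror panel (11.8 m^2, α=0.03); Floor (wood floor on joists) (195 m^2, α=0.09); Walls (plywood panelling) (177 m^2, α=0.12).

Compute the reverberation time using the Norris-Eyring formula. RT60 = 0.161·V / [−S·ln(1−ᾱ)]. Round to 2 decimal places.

S = Σ Sᵢ = 614.0 m^2.
Absorption A = 9.7·0.93 + 195·0.61 + 13.2·0.09 + 12.3·0.62 + 11.8·0.03 + 195·0.09 + 177·0.12 = 175.929 sabins.
ᾱ = 175.929 / 614.0 = 0.2865.
−S·ln(1−ᾱ) = −614.0 × ln(1 − 0.2865) = 207.270.
V = 15 × 13 × 4 = 780 m³.
T = 0.161·V/[−S·ln(1−ᾱ)] = 0.161·780/207.270 = 0.61 s.

0.61 seconds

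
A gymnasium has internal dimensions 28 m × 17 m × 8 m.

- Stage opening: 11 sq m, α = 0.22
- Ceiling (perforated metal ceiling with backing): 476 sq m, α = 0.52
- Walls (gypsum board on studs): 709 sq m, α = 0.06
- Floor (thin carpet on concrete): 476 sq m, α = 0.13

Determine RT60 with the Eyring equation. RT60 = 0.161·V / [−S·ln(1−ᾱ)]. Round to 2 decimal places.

1.54 seconds

Total surface area S = 11 + 476 + 709 + 476 = 1672.0 sq m.
Absorption A = 11·0.22 + 476·0.52 + 709·0.06 + 476·0.13 = 354.360 sabins.
Mean coefficient ᾱ = A/S = 0.2119.
−S·ln(1−ᾱ) = −1672.0 × ln(1 − 0.2119) = 398.154.
V = 28 × 17 × 8 = 3808 m³.
T = 0.161·V/[−S·ln(1−ᾱ)] = 0.161·3808/398.154 = 1.54 s.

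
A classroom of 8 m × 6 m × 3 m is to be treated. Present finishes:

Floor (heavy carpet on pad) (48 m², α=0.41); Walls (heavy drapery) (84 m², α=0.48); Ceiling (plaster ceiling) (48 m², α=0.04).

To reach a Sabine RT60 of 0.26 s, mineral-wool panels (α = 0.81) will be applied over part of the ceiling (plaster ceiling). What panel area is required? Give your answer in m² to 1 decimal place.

A₁ = Σ Sᵢαᵢ = 48*0.41 + 84*0.48 + 48*0.04 = 61.920 sabins.
Required A₂ = 0.161·144/0.26 = 89.169 sabins.
ΔA needed = 89.169 − 61.920 = 27.249 sabins.
Each m² of panel replacing the ceiling (plaster ceiling) adds (0.81 − 0.04) = 0.77 sabins.
Panel area = 27.249 / 0.77 = 35.4 m².

35.4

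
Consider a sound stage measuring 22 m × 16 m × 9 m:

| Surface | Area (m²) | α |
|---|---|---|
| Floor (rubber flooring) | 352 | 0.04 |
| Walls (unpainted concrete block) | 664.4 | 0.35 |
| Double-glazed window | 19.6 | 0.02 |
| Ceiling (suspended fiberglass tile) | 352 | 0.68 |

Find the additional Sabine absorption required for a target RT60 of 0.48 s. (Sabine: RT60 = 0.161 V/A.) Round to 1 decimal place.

576.2 sabins

Equivalent absorption area: A₁ = 352*0.04 + 664.4*0.35 + 19.6*0.02 + 352*0.68 = 486.372 m².
Target A₂ = 0.161·3168/0.48 = 1062.600 sabins (V = 3168 m³).
Shortfall: 1062.600 − 486.372 = 576.2 sabins.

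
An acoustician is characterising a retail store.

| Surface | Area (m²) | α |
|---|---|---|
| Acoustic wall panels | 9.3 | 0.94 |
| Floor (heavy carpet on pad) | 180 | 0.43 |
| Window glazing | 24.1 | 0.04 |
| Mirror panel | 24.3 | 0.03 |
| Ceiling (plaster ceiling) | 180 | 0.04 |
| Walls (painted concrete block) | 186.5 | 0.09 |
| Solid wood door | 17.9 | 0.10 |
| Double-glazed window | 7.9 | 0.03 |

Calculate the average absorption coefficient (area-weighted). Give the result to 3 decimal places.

S = Σ Sᵢ = 9.3 + 180 + 24.1 + 24.3 + 180 + 186.5 + 17.9 + 7.9 = 630.0 m².
Σ(Sᵢαᵢ) = 9.3*0.94 + 180*0.43 + 24.1*0.04 + 24.3*0.03 + 180*0.04 + 186.5*0.09 + 17.9*0.10 + 7.9*0.03 = 113.847.
ᾱ = A/S = 0.181.

0.181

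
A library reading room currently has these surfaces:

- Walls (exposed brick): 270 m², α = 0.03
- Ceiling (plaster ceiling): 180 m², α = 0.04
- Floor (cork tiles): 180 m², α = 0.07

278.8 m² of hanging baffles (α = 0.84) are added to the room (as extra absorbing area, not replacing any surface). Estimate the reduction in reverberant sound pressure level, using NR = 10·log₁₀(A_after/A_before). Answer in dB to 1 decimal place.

9.7 dB

Summing Sᵢαᵢ: 8.100 + 7.200 + 12.600 → A_before = 27.900 sabins.
Added absorption = 278.8 × 0.84 = 234.192 sabins.
A_after = 27.900 + 234.192 = 262.092 sabins.
Reduction = 10 log₁₀(A_after/A_before) = 10 log₁₀(9.3940) = 9.7 dB.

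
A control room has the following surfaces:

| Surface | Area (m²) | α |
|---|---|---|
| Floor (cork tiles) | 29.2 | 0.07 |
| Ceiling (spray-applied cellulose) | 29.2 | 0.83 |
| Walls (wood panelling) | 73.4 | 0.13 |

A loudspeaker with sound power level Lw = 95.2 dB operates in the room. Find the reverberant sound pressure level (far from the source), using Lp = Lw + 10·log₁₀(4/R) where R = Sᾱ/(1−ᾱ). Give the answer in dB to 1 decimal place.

A = 35.822 sabins; S = 131.8 m².
ᾱ = 0.2718, so room constant R = A/(1−ᾱ) = 49.193 m².
Lp = Lw + 10 log₁₀(4/R) = 95.2 -10.90 = 84.3 dB.

84.3 dB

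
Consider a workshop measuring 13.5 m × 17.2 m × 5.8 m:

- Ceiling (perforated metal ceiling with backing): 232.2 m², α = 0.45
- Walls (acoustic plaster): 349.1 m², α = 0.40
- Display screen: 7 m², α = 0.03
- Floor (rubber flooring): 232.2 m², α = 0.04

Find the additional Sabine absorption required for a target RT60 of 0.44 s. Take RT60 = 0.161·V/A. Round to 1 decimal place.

Equivalent absorption area: A₁ = 232.2·0.45 + 349.1·0.40 + 7·0.03 + 232.2·0.04 = 253.628 m².
For T = 0.44 s, need A₂ = 0.161·V/T = 0.161·1346.76/0.44 = 492.792 sabins.
Shortfall: 492.792 − 253.628 = 239.2 sabins.

239.2 sabins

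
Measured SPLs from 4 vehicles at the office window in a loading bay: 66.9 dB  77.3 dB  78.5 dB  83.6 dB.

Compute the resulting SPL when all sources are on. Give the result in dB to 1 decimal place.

85.5 dB

Converting to relative power and adding: 10^(66.9/10) + 10^(77.3/10) + 10^(78.5/10) + 10^(83.6/10) = 3.585e+08.
Combined level = 10 log₁₀(3.585e+08) = 85.5 dB.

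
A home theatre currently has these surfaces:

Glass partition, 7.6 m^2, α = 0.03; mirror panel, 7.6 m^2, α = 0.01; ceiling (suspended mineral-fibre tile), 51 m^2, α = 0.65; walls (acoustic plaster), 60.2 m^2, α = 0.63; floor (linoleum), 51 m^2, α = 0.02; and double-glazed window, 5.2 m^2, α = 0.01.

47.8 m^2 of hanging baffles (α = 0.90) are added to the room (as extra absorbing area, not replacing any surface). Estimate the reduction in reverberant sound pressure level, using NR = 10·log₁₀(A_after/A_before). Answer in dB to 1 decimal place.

2.0 dB

Summing Sᵢαᵢ: 0.228 + 0.076 + 33.150 + 37.926 + 1.020 + 0.052 → A_before = 72.452 sabins.
Added absorption = 47.8 × 0.90 = 43.020 sabins.
New total A_after = 115.472 sabins.
Reduction = 10 log₁₀(A_after/A_before) = 10 log₁₀(1.5938) = 2.0 dB.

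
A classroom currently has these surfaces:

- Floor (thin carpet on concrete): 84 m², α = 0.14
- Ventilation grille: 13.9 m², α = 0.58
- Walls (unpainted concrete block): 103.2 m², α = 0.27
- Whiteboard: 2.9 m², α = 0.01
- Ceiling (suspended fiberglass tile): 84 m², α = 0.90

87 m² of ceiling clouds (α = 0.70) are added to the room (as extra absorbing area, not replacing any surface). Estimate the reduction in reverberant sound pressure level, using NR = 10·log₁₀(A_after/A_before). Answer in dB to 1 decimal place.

1.7 dB

A_before = Σ Sᵢαᵢ = 84*0.14 + 13.9*0.58 + 103.2*0.27 + 2.9*0.01 + 84*0.90 = 123.315 sabins.
Treatment contributes 87·0.70 = 60.900 sabins.
A_after = 123.315 + 60.900 = 184.215 sabins.
Reduction = 10 log₁₀(A_after/A_before) = 10 log₁₀(1.4939) = 1.7 dB.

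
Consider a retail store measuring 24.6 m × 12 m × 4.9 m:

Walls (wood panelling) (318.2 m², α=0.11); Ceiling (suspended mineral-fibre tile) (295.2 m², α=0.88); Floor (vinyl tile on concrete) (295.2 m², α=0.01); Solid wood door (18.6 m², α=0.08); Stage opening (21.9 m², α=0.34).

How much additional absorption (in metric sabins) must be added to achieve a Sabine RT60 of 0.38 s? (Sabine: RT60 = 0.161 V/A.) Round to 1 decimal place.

306.2 sabins

Equivalent absorption area: A₁ = 318.2*0.11 + 295.2*0.88 + 295.2*0.01 + 18.6*0.08 + 21.9*0.34 = 306.664 m².
Target A₂ = 0.161·1446.48/0.38 = 612.851 sabins (V = 1446.48 m³).
Shortfall: 612.851 − 306.664 = 306.2 sabins.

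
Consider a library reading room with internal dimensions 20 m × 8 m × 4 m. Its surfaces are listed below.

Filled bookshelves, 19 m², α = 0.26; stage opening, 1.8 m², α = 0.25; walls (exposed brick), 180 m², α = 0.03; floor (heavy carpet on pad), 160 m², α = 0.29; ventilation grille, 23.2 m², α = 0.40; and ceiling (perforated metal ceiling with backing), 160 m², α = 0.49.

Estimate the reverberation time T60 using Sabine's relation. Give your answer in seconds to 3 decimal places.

Summing Sᵢαᵢ: 4.940 + 0.450 + 5.400 + 46.400 + 9.280 + 78.400 → A = 144.870 sabins.
Room volume: 640 m³.
Sabine: RT60 = 0.161 × 640 / 144.870 = 0.711 s.

0.711 sec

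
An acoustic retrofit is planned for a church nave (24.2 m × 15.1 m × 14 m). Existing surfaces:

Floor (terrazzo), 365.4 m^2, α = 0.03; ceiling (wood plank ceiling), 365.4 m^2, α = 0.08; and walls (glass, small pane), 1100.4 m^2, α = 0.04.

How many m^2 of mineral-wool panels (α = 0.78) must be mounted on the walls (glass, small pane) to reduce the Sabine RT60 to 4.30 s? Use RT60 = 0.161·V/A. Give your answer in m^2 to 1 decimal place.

145.1

Total absorption A₁ = 365.4*0.03 + 365.4*0.08 + 1100.4*0.04
  = 10.962 + 29.232 + 44.016 = 84.210 m^2 sabins.
Required A₂ = 0.161·5115.88/4.30 = 191.548 sabins.
ΔA needed = 191.548 − 84.210 = 107.338 sabins.
Each m^2 of panel replacing the walls (glass, small pane) adds (0.78 − 0.04) = 0.74 sabins.
Panel area = 107.338 / 0.74 = 145.1 m^2.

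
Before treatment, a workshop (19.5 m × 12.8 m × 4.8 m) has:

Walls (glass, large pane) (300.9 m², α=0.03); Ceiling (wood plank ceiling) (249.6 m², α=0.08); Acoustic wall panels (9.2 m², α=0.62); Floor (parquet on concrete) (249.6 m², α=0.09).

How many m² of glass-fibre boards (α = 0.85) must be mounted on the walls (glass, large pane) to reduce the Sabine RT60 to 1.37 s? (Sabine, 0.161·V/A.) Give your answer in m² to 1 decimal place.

Equivalent absorption area: A₁ = 300.9*0.03 + 249.6*0.08 + 9.2*0.62 + 249.6*0.09 = 57.163 m².
Required A₂ = 0.161·1198.08/1.37 = 140.796 sabins.
Absorption to add: 140.796 − 57.163 = 83.633 sabins.
Each m² of panel replacing the walls (glass, large pane) adds (0.85 − 0.03) = 0.82 sabins.
Panel area = 83.633 / 0.82 = 102.0 m².

102.0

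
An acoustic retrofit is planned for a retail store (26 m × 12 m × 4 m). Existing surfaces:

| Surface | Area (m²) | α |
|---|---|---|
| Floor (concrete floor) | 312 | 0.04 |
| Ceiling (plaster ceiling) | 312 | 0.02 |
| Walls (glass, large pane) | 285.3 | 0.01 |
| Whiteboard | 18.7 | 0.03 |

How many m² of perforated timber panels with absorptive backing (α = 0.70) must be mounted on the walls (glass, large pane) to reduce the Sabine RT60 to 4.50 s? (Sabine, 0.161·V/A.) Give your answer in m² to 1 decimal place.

A₁ = Σ Sᵢαᵢ = 312×0.04 + 312×0.02 + 285.3×0.01 + 18.7×0.03 = 22.134 sabins.
Required A₂ = 0.161·1248/4.50 = 44.651 sabins.
Absorption to add: 44.651 − 22.134 = 22.517 sabins.
Net gain per m²: Δα = 0.70 − 0.01 = 0.69.
Area = ΔA/Δα = 22.517/0.69 = 32.6 m².

32.6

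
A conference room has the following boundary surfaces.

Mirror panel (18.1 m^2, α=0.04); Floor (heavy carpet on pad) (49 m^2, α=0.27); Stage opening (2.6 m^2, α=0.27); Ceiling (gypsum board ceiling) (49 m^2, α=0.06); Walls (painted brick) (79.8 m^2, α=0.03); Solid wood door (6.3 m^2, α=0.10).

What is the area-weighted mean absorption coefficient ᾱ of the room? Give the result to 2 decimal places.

Total surface area S = 204.8 m^2.
Σ(Sᵢαᵢ) = 18.1*0.04 + 49*0.27 + 2.6*0.27 + 49*0.06 + 79.8*0.03 + 6.3*0.10 = 20.620.
ᾱ = A/S = 0.10.

0.10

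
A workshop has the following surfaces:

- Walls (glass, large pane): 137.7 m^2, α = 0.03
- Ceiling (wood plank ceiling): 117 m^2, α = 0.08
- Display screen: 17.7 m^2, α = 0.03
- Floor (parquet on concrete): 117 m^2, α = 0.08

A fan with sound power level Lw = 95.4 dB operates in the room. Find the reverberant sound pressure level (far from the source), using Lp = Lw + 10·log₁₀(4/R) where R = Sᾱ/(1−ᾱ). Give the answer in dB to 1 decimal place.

Σ(Sᵢαᵢ) = 137.7·0.03 + 117·0.08 + 17.7·0.03 + 117·0.08 = 23.382; total area S = 389.4 m^2.
ᾱ = 23.382/389.4 = 0.0600; R = Sᾱ/(1−ᾱ) = 23.382/(1−0.0600) = 24.874 m^2.
Lp = 95.4 + 10·log₁₀(4/24.874) = 95.4 + (-7.94) = 87.5 dB.

87.5 dB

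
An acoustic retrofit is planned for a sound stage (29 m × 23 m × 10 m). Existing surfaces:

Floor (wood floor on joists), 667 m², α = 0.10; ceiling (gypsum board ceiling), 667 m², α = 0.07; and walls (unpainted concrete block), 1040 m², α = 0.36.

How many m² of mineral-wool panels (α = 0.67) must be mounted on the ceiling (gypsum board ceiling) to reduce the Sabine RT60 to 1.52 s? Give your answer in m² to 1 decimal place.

Total absorption A₁ = 667*0.10 + 667*0.07 + 1040*0.36
  = 66.700 + 46.690 + 374.400 = 487.790 m² sabins.
V = 6670 m³. Target absorption A₂ = 0.161 × 6670 / 1.52 = 706.493 sabins.
Absorption to add: 706.493 − 487.790 = 218.703 sabins.
Each m² of panel replacing the ceiling (gypsum board ceiling) adds (0.67 − 0.07) = 0.60 sabins.
Panel area = 218.703 / 0.60 = 364.5 m².

364.5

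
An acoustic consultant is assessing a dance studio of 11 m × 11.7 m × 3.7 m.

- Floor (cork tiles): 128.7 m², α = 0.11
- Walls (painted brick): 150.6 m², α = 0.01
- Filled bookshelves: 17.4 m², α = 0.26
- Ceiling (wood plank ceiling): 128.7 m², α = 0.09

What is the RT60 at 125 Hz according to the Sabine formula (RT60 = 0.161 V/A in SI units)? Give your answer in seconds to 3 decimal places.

A = Σ Sᵢαᵢ = 128.7·0.11 + 150.6·0.01 + 17.4·0.26 + 128.7·0.09 = 31.770 sabins.
Volume V = 11 × 11.7 × 3.7 = 476.19 m³.
T = 0.161 V/A = 0.161·476.19/31.770 = 2.413 s.

2.413 s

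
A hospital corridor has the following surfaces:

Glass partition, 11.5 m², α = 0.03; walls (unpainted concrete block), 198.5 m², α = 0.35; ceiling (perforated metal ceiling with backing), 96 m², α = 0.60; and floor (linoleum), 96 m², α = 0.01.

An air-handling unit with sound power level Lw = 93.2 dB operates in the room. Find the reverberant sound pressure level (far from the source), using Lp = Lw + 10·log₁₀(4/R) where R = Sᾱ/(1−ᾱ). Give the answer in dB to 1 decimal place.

A = 128.380 sabins; S = 402.0 m².
ᾱ = 128.380/402.0 = 0.3194; R = Sᾱ/(1−ᾱ) = 128.380/(1−0.3194) = 188.628 m².
Lp = 93.2 + 10·log₁₀(4/188.628) = 93.2 + (-16.74) = 76.5 dB.

76.5 dB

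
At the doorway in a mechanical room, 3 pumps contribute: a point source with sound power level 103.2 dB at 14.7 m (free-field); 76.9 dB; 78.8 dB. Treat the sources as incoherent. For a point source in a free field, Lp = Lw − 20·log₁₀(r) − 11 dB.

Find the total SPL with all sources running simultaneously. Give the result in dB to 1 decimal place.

Source at 14.7 m: Lp = 103.2 − 20·log₁₀(14.7) − 11 = 68.9 dB.
Σ 10^(Lᵢ/10) = 1.326e+08.
Back to dB: 10·log₁₀ Σ = 81.2 dB.

81.2 dB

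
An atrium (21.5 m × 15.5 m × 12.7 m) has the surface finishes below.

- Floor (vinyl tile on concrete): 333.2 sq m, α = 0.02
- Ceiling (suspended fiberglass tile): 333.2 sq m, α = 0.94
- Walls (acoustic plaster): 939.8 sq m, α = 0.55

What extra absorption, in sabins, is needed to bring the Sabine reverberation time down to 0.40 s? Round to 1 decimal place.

Total absorption A₁ = 333.2×0.02 + 333.2×0.94 + 939.8×0.55
  = 6.664 + 313.208 + 516.890 = 836.762 sq m sabins.
Target A₂ = 0.161·4232.275/0.40 = 1703.491 sabins (V = 4232.275 m³).
Additional absorption ΔA = 1703.491 − 836.762 = 866.7 sabins.

866.7 sabins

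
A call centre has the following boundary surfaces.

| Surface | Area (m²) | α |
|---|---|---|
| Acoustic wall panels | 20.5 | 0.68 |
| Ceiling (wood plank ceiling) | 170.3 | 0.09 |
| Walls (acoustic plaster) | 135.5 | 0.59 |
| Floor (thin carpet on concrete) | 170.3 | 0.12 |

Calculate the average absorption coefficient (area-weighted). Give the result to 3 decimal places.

Total surface area S = 496.6 m².
Weighted sum Σ Sα = 129.648.
ᾱ = 129.648 / 496.6 = 0.261.

0.261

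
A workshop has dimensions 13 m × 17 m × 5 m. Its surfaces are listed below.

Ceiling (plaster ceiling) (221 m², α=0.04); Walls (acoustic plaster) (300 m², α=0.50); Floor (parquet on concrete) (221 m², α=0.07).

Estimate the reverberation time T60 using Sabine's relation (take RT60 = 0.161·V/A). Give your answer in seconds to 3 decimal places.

A = Σ Sᵢαᵢ = 221·0.04 + 300·0.50 + 221·0.07 = 174.310 sabins.
V = 13·17·5 = 1105 m³.
T = 0.161 V/A = 0.161·1105/174.310 = 1.021 s.

1.021 s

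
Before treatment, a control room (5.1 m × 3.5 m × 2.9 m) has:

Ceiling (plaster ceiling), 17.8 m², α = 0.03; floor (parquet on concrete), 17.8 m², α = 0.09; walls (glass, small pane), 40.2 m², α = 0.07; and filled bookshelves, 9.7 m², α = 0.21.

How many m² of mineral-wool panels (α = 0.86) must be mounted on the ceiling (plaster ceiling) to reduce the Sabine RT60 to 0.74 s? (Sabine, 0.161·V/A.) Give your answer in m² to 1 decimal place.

5.2

Equivalent absorption area: A₁ = 17.8*0.03 + 17.8*0.09 + 40.2*0.07 + 9.7*0.21 = 6.987 m².
V = 51.765 m³. Target absorption A₂ = 0.161 × 51.765 / 0.74 = 11.262 sabins.
ΔA needed = 11.262 − 6.987 = 4.275 sabins.
Each m² of panel replacing the ceiling (plaster ceiling) adds (0.86 − 0.03) = 0.83 sabins.
Area = ΔA/Δα = 4.275/0.83 = 5.2 m².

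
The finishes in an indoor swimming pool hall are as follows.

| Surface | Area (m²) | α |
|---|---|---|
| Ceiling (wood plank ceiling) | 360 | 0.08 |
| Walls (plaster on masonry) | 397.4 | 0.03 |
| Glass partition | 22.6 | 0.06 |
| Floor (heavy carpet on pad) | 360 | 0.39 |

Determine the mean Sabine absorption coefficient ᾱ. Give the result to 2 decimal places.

S = Σ Sᵢ = 360 + 397.4 + 22.6 + 360 = 1140.0 m².
A = 360*0.08 + 397.4*0.03 + 22.6*0.06 + 360*0.39 = 182.478 sabins.
ᾱ = A/S = 0.16.

0.16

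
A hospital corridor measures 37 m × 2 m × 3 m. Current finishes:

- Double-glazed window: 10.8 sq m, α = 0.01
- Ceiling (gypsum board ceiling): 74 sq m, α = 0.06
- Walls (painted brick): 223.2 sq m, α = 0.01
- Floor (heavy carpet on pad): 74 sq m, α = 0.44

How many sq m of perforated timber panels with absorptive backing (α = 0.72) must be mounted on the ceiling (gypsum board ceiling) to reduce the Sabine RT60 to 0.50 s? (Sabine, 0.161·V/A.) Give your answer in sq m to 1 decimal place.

48.7

Equivalent absorption area: A₁ = 10.8*0.01 + 74*0.06 + 223.2*0.01 + 74*0.44 = 39.340 sq m.
Required A₂ = 0.161·222/0.50 = 71.484 sabins.
ΔA needed = 71.484 − 39.340 = 32.144 sabins.
Net gain per sq m: Δα = 0.72 − 0.06 = 0.66.
Area = ΔA/Δα = 32.144/0.66 = 48.7 sq m.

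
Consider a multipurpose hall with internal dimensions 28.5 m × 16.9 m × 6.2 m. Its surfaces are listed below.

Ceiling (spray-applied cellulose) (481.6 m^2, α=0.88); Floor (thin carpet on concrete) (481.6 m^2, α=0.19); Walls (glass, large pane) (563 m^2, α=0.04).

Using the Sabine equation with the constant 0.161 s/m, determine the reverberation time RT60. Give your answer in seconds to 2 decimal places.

0.89 s

Equivalent absorption area: A = 481.6·0.88 + 481.6·0.19 + 563·0.04 = 537.832 m^2.
V = 28.5·16.9·6.2 = 2986.23 m³.
RT60 = 0.161 · V / A = 0.161 × 2986.23 / 537.832 = 0.89 s.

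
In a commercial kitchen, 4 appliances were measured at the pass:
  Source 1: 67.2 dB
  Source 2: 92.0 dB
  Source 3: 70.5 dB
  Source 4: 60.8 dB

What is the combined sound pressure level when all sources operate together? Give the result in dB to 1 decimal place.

92.0 dB

Converting to relative power and adding: 10^(67.2/10) + 10^(92.0/10) + 10^(70.5/10) + 10^(60.8/10) = 1.603e+09.
Back to dB: 10·log₁₀ Σ = 92.0 dB.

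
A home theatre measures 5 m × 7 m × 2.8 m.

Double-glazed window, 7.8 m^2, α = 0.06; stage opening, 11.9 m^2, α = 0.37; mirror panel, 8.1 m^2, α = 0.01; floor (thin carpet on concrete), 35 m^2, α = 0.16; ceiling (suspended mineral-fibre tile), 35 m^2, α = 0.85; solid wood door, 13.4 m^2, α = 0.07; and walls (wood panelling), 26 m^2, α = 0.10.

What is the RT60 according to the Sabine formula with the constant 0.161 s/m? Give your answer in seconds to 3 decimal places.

0.360 s

A = Σ Sᵢαᵢ = 7.8×0.06 + 11.9×0.37 + 8.1×0.01 + 35×0.16 + 35×0.85 + 13.4×0.07 + 26×0.10 = 43.840 sabins.
Volume V = 5 × 7 × 2.8 = 98 m³.
RT60 = 0.161 · V / A = 0.161 × 98 / 43.840 = 0.360 s.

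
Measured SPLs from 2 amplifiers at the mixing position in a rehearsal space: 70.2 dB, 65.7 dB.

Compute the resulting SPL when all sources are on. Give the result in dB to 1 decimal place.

71.5 dB

Σ 10^(Lᵢ/10) = 1.419e+07.
Combined level = 10 log₁₀(1.419e+07) = 71.5 dB.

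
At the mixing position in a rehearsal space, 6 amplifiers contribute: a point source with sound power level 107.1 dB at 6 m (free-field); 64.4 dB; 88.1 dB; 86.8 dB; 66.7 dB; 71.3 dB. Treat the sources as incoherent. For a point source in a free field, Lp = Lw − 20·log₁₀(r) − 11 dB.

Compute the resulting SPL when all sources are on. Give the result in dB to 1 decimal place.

91.0 dB

Source at 6 m: Lp = 107.1 − 20·log₁₀(6) − 11 = 80.5 dB.
Converting to relative power and adding: 10^(80.5/10) + 10^(64.4/10) + 10^(88.1/10) + 10^(86.8/10) + 10^(66.7/10) + 10^(71.3/10) = 1.257e+09.
L_total = 10·log₁₀(1.257e+09) = 91.0 dB.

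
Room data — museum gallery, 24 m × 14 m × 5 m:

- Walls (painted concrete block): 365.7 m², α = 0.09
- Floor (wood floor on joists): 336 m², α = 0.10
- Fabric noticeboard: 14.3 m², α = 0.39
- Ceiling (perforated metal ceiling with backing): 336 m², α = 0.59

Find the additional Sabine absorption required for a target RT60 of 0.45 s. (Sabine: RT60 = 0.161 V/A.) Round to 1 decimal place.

330.7 sabins

Summing Sᵢαᵢ: 32.913 + 33.600 + 5.577 + 198.240 → A₁ = 270.330 sabins.
V = 1680 m³. Required absorption A₂ = 0.161 × 1680 / 0.45 = 601.067 sabins.
Additional absorption ΔA = 601.067 − 270.330 = 330.7 sabins.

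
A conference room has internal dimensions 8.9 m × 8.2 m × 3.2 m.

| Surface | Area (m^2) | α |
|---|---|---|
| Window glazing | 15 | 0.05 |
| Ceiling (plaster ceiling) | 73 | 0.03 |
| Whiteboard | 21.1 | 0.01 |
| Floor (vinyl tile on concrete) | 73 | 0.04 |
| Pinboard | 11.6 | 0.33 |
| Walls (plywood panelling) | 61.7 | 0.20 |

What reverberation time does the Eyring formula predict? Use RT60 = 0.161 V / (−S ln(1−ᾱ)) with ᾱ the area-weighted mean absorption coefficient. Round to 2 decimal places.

1.62 s

S = Σ Sᵢ = 255.4 m^2.
Σ(Sᵢαᵢ) = 15×0.05 + 73×0.03 + 21.1×0.01 + 73×0.04 + 11.6×0.33 + 61.7×0.20 = 22.239.
ᾱ = 22.239 / 255.4 = 0.0871.
Eyring denominator: −S ln(1−ᾱ) = 23.274.
V = 8.9 × 8.2 × 3.2 = 233.536 m³.
T = 0.161·V/[−S·ln(1−ᾱ)] = 0.161·233.536/23.274 = 1.62 s.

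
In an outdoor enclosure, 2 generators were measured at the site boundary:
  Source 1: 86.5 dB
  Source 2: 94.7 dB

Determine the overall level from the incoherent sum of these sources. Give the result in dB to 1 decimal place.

Converting to relative power and adding: 10^(86.5/10) + 10^(94.7/10) = 3.398e+09.
L_total = 10·log₁₀(3.398e+09) = 95.3 dB.

95.3 dB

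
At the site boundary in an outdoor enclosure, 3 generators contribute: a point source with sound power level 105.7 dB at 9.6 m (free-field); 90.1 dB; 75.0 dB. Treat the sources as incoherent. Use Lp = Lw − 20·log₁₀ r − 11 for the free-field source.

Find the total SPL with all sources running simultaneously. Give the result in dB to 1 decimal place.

Source at 9.6 m: Lp = 105.7 − 20·log₁₀(9.6) − 11 = 75.1 dB.
Σ 10^(Lᵢ/10) = 1.087e+09.
L_total = 10·log₁₀(1.087e+09) = 90.4 dB.

90.4 dB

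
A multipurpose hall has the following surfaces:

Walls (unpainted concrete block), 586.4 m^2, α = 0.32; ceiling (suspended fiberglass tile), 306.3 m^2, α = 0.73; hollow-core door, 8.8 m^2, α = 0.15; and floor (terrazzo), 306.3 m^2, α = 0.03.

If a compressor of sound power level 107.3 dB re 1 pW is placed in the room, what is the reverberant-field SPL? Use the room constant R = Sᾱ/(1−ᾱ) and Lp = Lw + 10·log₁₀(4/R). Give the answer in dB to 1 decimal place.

Σ(Sᵢαᵢ) = 586.4·0.32 + 306.3·0.73 + 8.8·0.15 + 306.3·0.03 = 421.756; total area S = 1207.8 m^2.
ᾱ = 0.3492, so room constant R = A/(1−ᾱ) = 648.058 m^2.
Lp = 107.3 + 10·log₁₀(4/648.058) = 107.3 + (-22.10) = 85.2 dB.

85.2 dB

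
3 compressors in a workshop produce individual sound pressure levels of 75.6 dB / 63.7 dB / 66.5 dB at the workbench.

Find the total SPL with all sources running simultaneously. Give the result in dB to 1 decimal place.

76.3 dB

Converting to relative power and adding: 10^(75.6/10) + 10^(63.7/10) + 10^(66.5/10) = 4.312e+07.
L_total = 10·log₁₀(4.312e+07) = 76.3 dB.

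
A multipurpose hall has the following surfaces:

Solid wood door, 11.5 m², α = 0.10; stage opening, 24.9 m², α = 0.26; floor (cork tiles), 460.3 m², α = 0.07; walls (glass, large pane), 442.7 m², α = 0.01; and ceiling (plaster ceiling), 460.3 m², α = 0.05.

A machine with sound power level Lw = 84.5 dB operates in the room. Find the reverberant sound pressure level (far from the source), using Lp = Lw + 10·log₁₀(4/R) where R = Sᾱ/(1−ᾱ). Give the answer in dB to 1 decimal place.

Σ(Sᵢαᵢ) = 11.5×0.10 + 24.9×0.26 + 460.3×0.07 + 442.7×0.01 + 460.3×0.05 = 67.287; total area S = 1399.7 m².
ᾱ = 0.0481, so room constant R = A/(1−ᾱ) = 70.687 m².
Lp = 84.5 + 10·log₁₀(4/70.687) = 84.5 + (-12.47) = 72.0 dB.

72.0 dB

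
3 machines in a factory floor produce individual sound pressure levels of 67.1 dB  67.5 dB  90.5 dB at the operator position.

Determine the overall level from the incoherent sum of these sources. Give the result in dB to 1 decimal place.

Σ 10^(Lᵢ/10) = 1.133e+09.
Back to dB: 10·log₁₀ Σ = 90.5 dB.

90.5 dB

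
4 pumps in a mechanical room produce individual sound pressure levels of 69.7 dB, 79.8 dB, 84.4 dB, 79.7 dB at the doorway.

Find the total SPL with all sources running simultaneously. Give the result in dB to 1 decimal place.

Sum in the linear (power) domain: Σ 10^(Lᵢ/10) = 10^(69.7/10) + 10^(79.8/10) + 10^(84.4/10) + 10^(79.7/10) = 4.736e+08.
Combined level = 10 log₁₀(4.736e+08) = 86.8 dB.

86.8 dB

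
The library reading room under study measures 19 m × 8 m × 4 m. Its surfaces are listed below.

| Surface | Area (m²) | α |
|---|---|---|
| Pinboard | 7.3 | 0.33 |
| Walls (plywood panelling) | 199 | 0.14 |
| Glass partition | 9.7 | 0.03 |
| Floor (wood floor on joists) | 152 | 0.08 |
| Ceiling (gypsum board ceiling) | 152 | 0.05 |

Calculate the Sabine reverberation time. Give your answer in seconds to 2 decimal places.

1.95 s

Equivalent absorption area: A = 7.3*0.33 + 199*0.14 + 9.7*0.03 + 152*0.08 + 152*0.05 = 50.320 m².
V = 19·8·4 = 608 m³.
RT60 = 0.161 · V / A = 0.161 × 608 / 50.320 = 1.95 s.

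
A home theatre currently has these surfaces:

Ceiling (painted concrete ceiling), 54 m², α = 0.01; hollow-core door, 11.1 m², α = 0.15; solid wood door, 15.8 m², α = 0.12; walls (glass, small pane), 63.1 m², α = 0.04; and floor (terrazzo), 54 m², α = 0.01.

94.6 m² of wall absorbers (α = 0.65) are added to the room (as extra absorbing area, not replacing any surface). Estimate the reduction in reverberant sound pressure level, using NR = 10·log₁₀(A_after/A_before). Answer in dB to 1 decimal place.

Total absorption A_before = 54*0.01 + 11.1*0.15 + 15.8*0.12 + 63.1*0.04 + 54*0.01
  = 0.540 + 1.665 + 1.896 + 2.524 + 0.540 = 7.165 m² sabins.
Added absorption = 94.6 × 0.65 = 61.490 sabins.
New total A_after = 68.655 sabins.
Reduction = 10 log₁₀(A_after/A_before) = 10 log₁₀(9.5820) = 9.8 dB.

9.8 dB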